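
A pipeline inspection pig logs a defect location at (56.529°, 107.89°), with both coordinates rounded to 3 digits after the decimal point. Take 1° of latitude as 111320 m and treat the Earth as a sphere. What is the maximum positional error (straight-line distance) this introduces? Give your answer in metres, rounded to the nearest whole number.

Rounding to 3 decimal places leaves each coordinate within ±0.0005° of the true value.
North–south component: 0.0005° × 111320 = 55.66 m.
East–west component at 56.529°: 0.0005° × 111320 × cos 56.529° ≈ 0.0005 × 61394.6 ≈ 30.6973 m.
Combining orthogonally: (55.66² + 30.6973²)^½ ≈ 63.5638 m.

64 metres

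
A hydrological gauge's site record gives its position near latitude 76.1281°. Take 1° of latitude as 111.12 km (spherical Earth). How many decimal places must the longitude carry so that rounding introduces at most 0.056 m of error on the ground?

6 decimal places

At 76.1281° one degree of longitude covers 111120 × cos 76.1281° ≈ 111120 × 0.2398 ≈ 26641.2 m.
N decimal places → at most half a unit in the last place, 0.5 × 10⁻ᴺ° = 26641.2/2 × 10⁻ᴺ m.
Setting 13320.6 × 10⁻ᴺ ≤ 0.056 gives 10ᴺ ≥ 2.379e+05, i.e. N ≥ 5.38.
N = 5 would give 0.133 m (too coarse); N = 6 gives 0.0133 m ≤ 0.056 m.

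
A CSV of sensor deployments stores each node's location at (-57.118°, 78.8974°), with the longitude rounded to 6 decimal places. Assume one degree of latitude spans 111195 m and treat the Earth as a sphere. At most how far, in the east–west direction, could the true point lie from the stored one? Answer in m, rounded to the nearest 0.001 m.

Rounding to 6 decimal places leaves the longitude within ±5e-07° of the true value.
One degree of longitude at 57.118° is 111195 × cos 57.118° ≈ 111195 × 0.5429 = 60368.9 m.
So at most 5e-07° × 60368.9 ≈ 0.0301845 m east–west.

0.030 m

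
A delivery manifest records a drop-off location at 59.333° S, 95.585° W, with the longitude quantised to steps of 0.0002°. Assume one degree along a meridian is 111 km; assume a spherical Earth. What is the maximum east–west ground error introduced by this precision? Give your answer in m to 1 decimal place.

With a 0.0002° grid the true value lies within half a step, ±0.0002°/2 = ±0.0001°, of the stored one.
One degree of longitude at 59.333° is 111000 × cos 59.333° ≈ 111000 × 0.5100 = 56615.3 m.
East–west error: 0.0001° × 56615.3 m/° ≈ 5.66153 m.

5.7 m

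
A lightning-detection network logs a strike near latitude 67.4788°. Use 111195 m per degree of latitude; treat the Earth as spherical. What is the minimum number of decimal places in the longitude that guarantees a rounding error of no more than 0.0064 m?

At 67.4788° one degree of longitude covers 111195 × cos 67.4788° ≈ 111195 × 0.3830 ≈ 42590.5 m.
With N decimal places the half-ulp bound is 0.5·10⁻ᴺ°, or 0.5·10⁻ᴺ × 42590.5 m on the ground.
Need 0.5 × 42590.5 × 10⁻ᴺ ≤ 0.0064 → 10⁻ᴺ ≤ 3.005e-07, so N ≥ 6.52.
At 6 places the error can reach 0.0213 m, but 7 places keeps it to 0.00213 m.

7 decimal places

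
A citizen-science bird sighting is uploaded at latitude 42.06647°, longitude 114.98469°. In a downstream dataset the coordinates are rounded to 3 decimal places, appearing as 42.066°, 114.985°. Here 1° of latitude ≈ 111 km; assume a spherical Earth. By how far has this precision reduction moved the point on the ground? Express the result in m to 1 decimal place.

58.1 m

Δlat = 42.06647 − 42.066 = +0.00047°; Δlon = 114.98469 − 114.985 = -0.00031°.
N–S: 0.00047° × 111000 m/° = 52.17 m.
East–west at this latitude: -0.00031° × 111000 × cos 42.066° ≈ -0.00031 × 82403.5 = -25.5451 m.
Distance: √(52.17² + 25.5451²) ≈ 58.0884 m.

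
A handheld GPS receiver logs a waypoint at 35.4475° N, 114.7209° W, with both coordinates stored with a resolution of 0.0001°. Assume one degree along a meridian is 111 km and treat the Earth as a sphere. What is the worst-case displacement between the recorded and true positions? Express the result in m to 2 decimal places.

With a 0.0001° grid the true value lies within half a step, ±0.0001°/2 = ±5e-05°, of the stored one.
Latitude error → 5e-05 × 111000 = 5.55 m along the meridian.
East–west component at 35.4475°: 5e-05° × 111000 × cos 35.4475° ≈ 5e-05 × 90425.8 ≈ 4.52129 m.
Combining orthogonally: (5.55² + 4.52129²)^½ ≈ 7.15853 m.

7.16 m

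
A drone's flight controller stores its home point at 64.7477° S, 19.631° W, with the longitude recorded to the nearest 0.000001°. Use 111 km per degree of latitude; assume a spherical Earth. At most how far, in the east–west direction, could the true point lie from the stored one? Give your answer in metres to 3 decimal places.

Rounding to 6 decimal places leaves the longitude within ±5e-07° of the true value.
Parallels shrink by cos φ, so at 64.7477° a degree of longitude is 111000 × 0.4266 ≈ 47353.2 m.
Maximum E–W displacement: 5e-07 × 47353.2 = 0.0236766 m.

0.024 metres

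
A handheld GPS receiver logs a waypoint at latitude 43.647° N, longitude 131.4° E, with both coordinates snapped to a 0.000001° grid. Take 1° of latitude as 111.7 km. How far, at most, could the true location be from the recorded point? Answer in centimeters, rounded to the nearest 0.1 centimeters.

6.9 centimeters

With a 0.000001° grid the true value lies within half a step, ±0.000001°/2 = ±5e-07°, of the stored one.
Latitude error → 5e-07 × 111700 = 0.05585 m along the meridian.
East–west component at 43.647°: 5e-07° × 111700 × cos 43.647° ≈ 5e-07 × 80826.8 ≈ 0.0404134 m.
The two errors are perpendicular, so the maximum displacement is √(0.05585² + 0.0404134²) ≈ 0.0689381 m.
That is 0.0689381 m = 6.8938 cm.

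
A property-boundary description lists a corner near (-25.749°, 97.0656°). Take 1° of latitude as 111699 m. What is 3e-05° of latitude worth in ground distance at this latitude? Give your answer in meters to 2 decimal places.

Along a meridian 3e-05° is 3e-05 × 111699 = 3.35097 m.

3.35 meters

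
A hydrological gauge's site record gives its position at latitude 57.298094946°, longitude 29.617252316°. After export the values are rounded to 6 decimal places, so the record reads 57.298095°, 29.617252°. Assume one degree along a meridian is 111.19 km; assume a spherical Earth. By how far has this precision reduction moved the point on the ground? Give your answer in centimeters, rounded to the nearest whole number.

2 centimeters

Δlat = 57.298094946 − 57.298095 = -0.000000054°; Δlon = 29.617252316 − 29.617252 = +0.000000316°.
N–S: -0.000000054° × 111190 m/° = -0.00600426 m.
E–W at 57.2981°: 0.000000316° × 111190 × cos 57.2981° = 0.000000316 × 111190 × 0.5403 ≈ 0.0189829 m.
Distance: √(0.00600426² + 0.0189829²) ≈ 0.0199098 m.
That is 0.0199098 m = 1.991 cm.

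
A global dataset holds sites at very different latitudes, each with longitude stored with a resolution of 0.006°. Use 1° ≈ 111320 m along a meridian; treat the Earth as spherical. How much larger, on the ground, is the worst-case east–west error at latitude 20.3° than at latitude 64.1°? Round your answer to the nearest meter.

With a 0.006° grid the true value lies within half a step, ±0.006°/2 = ±0.003°, of the stored one.
At 20.3°: 0.003° × 111320 × cos 20.3° = 0.003 × 111320 × 0.9379 ≈ 313.22 m.
Error at 64.1° = 0.003° × 111320 × cos 64.1° ≈ 333.96 × 0.4368 = 145.87 m.
So the lower-latitude error exceeds the higher by 313.22 − 145.87 = 167.34 m.

167 meters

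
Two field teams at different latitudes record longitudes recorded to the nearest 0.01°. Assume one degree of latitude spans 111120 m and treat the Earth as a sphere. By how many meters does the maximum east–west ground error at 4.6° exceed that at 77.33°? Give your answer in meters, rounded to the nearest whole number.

432 meters

Rounding to 2 decimal places leaves the longitude within ±0.005° of the true value.
Error at 4.6° = 0.005° × 111120 × cos 4.6° ≈ 555.6 × 0.9968 = 553.81 m.
Error at 77.33° = 0.005° × 111120 × cos 77.33° ≈ 555.6 × 0.2193 = 121.86 m.
So the lower-latitude error exceeds the higher by 553.81 − 121.86 = 431.95 m.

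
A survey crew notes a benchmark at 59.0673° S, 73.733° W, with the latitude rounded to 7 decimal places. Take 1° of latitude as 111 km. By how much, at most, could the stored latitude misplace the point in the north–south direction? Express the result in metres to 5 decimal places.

0.00555 metres

Rounding to 7 decimal places leaves the latitude within ±5e-08° of the true value.
So the N–S error is at most 5e-08 × 111000 = 0.00555 m.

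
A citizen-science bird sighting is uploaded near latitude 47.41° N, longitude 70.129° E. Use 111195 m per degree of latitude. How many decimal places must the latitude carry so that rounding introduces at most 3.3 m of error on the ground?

One degree of latitude covers 111195 m.
N decimal places → at most half a unit in the last place, 0.5 × 10⁻ᴺ° = 111195/2 × 10⁻ᴺ m.
Need 0.5 × 111195 × 10⁻ᴺ ≤ 3.3 → 10⁻ᴺ ≤ 5.936e-05, so N ≥ 4.23.
At 4 places the error can reach 5.56 m, but 5 places keeps it to 0.556 m.

5 decimal places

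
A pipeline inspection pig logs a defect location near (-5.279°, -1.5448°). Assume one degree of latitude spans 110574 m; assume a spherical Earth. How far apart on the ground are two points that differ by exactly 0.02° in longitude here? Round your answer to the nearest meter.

0.02° of longitude at 5.279° is 0.02 × 110574 × cos 5.279° ≈ 0.02 × 110105 = 2202.1 m.

2202 meters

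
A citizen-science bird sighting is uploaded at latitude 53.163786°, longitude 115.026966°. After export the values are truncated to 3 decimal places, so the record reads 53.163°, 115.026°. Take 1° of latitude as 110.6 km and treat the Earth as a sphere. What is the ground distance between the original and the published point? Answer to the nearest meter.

The latitude changed by +0.000786° and the longitude by +0.000966°.
N–S: 0.000786° × 110600 m/° = 86.9316 m.
E–W at 53.163°: 0.000966° × 110600 × cos 53.163° = 0.000966 × 110600 × 0.5995 ≈ 64.0547 m.
Distance: √(86.9316² + 64.0547²) ≈ 107.982 m.

108 meters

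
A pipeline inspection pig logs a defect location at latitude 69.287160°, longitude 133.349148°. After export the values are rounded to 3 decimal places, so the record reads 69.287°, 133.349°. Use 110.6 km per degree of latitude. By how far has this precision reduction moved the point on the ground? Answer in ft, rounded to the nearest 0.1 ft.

The latitude changed by +0.000160° and the longitude by +0.000148°.
N–S: 0.000160° × 110600 m/° = 17.696 m.
E–W at 69.287°: 0.000148° × 110600 × cos 69.287° = 0.000148 × 110600 × 0.3537 ≈ 5.78943 m.
Hypotenuse of the two orthogonal shifts: √(17.696² + 5.78943²) = 18.619 m.
In feet: 18.619 m ÷ 0.3048 ≈ 61.086 ft.

61.1 ft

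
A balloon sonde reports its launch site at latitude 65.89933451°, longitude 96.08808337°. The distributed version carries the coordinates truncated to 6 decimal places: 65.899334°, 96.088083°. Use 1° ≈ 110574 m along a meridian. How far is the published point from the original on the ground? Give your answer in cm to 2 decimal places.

The latitude changed by +0.00000051° and the longitude by +0.00000037°.
N–S: 0.00000051° × 110574 m/° = 0.0563927 m.
East–west at this latitude: 0.00000037° × 110574 × cos 65.8993° ≈ 0.00000037 × 45151.9 = 0.0167062 m.
Distance: √(0.0563927² + 0.0167062²) ≈ 0.0588153 m.
That is 0.0588153 m = 5.8815 cm.

5.88 cm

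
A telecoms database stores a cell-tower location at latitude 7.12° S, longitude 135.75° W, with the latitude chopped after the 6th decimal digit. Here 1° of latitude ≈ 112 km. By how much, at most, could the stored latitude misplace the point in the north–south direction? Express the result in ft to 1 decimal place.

0.4 ft

Truncating at 6 decimal places can drop up to a full unit in the last place, so the latitude may be off by as much as 1e-06°.
Along the meridian that is 1e-06° × 112000 m/° = 0.112 m.
Converting: 0.112 m × 3.2808 ft/m ≈ 0.36745 ft.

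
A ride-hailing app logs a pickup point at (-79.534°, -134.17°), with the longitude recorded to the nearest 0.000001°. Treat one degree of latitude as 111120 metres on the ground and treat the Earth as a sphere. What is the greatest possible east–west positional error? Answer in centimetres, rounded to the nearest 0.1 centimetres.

Rounding to 6 decimal places leaves the longitude within ±5e-07° of the true value.
At latitude 79.534° a degree of longitude spans 111120 m × cos 79.534° = 111120 × 0.1817 ≈ 20185.2 m.
So at most 5e-07° × 20185.2 ≈ 0.0100926 m east–west.
That is 0.0100926 m = 1.0093 cm.

1.0 centimetres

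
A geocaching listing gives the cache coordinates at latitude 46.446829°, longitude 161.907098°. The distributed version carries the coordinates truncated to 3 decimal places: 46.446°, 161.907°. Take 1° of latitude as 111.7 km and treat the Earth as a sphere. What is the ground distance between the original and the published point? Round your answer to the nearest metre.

Δlat = 46.446829 − 46.446 = +0.000829°; Δlon = 161.907098 − 161.907 = +0.000098°.
N–S: 0.000829° × 111700 m/° = 92.5993 m.
East–west at this latitude: 0.000098° × 111700 × cos 46.446° ≈ 0.000098 × 76965.5 = 7.54262 m.
Hypotenuse of the two orthogonal shifts: √(92.5993² + 7.54262²) = 92.906 m.

93 metres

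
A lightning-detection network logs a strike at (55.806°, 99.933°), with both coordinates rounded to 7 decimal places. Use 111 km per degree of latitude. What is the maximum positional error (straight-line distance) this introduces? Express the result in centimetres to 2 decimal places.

0.64 centimetres

Rounding to 7 decimal places leaves each coordinate within ±5e-08° of the true value.
North–south component: 5e-08° × 111000 = 0.00555 m.
E–W at 55.806°: 5e-08° × 111000 × cos 55.806° = 5e-08 × 111000 × 0.5620 ≈ 0.00311908 m.
Combining orthogonally: (0.00555² + 0.00311908²)^½ ≈ 0.00636641 m.
That is 0.00636641 m = 0.63664 cm.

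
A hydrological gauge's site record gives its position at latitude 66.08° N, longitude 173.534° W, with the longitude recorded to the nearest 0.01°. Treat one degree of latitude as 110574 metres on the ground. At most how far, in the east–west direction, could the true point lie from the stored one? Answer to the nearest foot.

735 feet

Rounding to 2 decimal places leaves the longitude within ±0.005° of the true value.
At latitude 66.08° a degree of longitude spans 110574 m × cos 66.08° = 110574 × 0.4055 ≈ 44833.4 m.
So at most 0.005° × 44833.4 ≈ 224.167 m east–west.
Converting: 224.167 m × 3.2808 ft/m ≈ 735.46 ft.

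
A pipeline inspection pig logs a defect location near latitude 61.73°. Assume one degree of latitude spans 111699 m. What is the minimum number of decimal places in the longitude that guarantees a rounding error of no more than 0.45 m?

5

At 61.73° one degree of longitude covers 111699 × cos 61.73° ≈ 111699 × 0.4736 ≈ 52903.7 m.
With N decimal places the half-ulp bound is 0.5·10⁻ᴺ°, or 0.5·10⁻ᴺ × 52903.7 m on the ground.
Setting 26451.8 × 10⁻ᴺ ≤ 0.45 gives 10ᴺ ≥ 5.878e+04, i.e. N ≥ 4.77.
So 5 decimal places suffice (0.265 m); 4 would allow up to 2.65 m.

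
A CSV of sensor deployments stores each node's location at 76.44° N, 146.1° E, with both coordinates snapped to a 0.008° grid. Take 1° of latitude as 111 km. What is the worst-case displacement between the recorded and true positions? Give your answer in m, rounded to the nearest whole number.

With a 0.008° grid the true value lies within half a step, ±0.008°/2 = ±0.004°, of the stored one.
North–south component: 0.004° × 111000 = 444 m.
East–west component at 76.44°: 0.004° × 111000 × cos 76.44° ≈ 0.004 × 26025.4 ≈ 104.102 m.
Worst case both components are at the extreme and orthogonal: √(444² + 104.102²) ≈ 456.041 m.

456 m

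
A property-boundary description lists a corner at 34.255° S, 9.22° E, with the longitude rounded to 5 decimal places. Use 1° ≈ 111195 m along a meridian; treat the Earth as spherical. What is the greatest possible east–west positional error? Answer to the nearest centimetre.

Rounding to 5 decimal places leaves the longitude within ±5e-06° of the true value.
At latitude 34.255° a degree of longitude spans 111195 m × cos 34.255° = 111195 × 0.8265 ≈ 91907.2 m.
East–west error: 5e-06° × 91907.2 m/° ≈ 0.459536 m.
That is 0.459536 m = 45.954 cm.

46 centimetres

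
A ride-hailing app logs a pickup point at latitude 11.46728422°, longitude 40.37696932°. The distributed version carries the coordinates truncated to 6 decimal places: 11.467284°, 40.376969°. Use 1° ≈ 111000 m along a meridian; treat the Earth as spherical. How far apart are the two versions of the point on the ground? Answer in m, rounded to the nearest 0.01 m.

Δlat = 11.46728422 − 11.467284 = +0.00000022°; Δlon = 40.37696932 − 40.376969 = +0.00000032°.
N–S: 0.00000022° × 111000 m/° = 0.02442 m.
East–west at this latitude: 0.00000032° × 111000 × cos 11.4673° ≈ 0.00000032 × 108784 = 0.034811 m.
Hypotenuse of the two orthogonal shifts: √(0.02442² + 0.034811²) = 0.0425222 m.

0.04 m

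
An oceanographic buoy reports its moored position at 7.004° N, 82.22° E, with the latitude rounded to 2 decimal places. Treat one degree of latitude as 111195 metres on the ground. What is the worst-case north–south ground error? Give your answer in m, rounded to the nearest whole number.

Rounding to 2 decimal places leaves the latitude within ±0.005° of the true value.
So the N–S error is at most 0.005 × 111195 = 555.975 m.

556 m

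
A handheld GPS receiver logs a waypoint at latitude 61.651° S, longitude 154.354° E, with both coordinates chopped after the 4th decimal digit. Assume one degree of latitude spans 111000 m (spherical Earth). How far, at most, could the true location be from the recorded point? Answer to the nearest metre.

12 metres

Truncating at 4 decimal places can drop up to a full unit in the last place, so each coordinate may be off by as much as 0.0001°.
North–south component: 0.0001° × 111000 = 11.1 m.
East–west component at 61.651°: 0.0001° × 111000 × cos 61.651° ≈ 0.0001 × 52707.4 ≈ 5.27074 m.
Combining orthogonally: (11.1² + 5.27074²)^½ ≈ 12.2878 m.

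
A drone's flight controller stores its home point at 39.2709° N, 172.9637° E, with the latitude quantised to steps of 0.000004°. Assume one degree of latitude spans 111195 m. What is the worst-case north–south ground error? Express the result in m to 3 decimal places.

With a 0.000004° grid the true value lies within half a step, ±0.000004°/2 = ±2e-06°, of the stored one.
Along the meridian that is 2e-06° × 111195 m/° = 0.22239 m.

0.222 m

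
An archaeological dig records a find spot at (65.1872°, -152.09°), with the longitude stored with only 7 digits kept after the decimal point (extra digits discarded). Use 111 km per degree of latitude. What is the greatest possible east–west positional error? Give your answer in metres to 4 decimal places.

Truncating at 7 decimal places can drop up to a full unit in the last place, so the longitude may be off by as much as 1e-07°.
One degree of longitude at 65.1872° is 111000 × cos 65.1872° ≈ 111000 × 0.4197 = 46581.7 m.
East–west error: 1e-07° × 46581.7 m/° ≈ 0.00465817 m.

0.0047 metres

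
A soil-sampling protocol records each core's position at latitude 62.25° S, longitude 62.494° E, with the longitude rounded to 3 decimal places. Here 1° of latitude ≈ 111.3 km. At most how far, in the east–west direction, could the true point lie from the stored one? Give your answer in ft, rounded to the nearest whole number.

Rounding to 3 decimal places leaves the longitude within ±0.0005° of the true value.
One degree of longitude at 62.25° is 111300 × cos 62.25° ≈ 111300 × 0.4656 = 51822.9 m.
So at most 0.0005° × 51822.9 ≈ 25.9114 m east–west.
Converting: 25.9114 m × 3.2808 ft/m ≈ 85.011 ft.

85 ft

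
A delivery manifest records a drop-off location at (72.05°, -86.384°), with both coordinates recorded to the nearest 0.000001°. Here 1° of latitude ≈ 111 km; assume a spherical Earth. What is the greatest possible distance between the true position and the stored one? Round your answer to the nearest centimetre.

6 centimetres

Rounding to 6 decimal places leaves each coordinate within ±5e-07° of the true value.
North–south component: 5e-07° × 111000 = 0.0555 m.
E–W at 72.05°: 5e-07° × 111000 × cos 72.05° = 5e-07 × 111000 × 0.3082 ≈ 0.0171044 m.
Combining orthogonally: (0.0555² + 0.0171044²)^½ ≈ 0.0580759 m.
That is 0.0580759 m = 5.8076 cm.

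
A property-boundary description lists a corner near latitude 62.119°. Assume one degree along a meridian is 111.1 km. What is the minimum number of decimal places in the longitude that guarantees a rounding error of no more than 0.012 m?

At 62.119° one degree of longitude covers 111100 × cos 62.119° ≈ 111100 × 0.4676 ≈ 51954.4 m.
With N decimal places the half-ulp bound is 0.5·10⁻ᴺ°, or 0.5·10⁻ᴺ × 51954.4 m on the ground.
Setting 25977.2 × 10⁻ᴺ ≤ 0.012 gives 10ᴺ ≥ 2.165e+06, i.e. N ≥ 6.34.
So 7 decimal places suffice (0.0026 m); 6 would allow up to 0.026 m.

7 decimal places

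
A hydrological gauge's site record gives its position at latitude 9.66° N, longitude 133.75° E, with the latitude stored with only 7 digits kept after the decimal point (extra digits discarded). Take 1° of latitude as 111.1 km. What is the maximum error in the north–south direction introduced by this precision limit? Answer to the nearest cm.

1 cm

Truncating at 7 decimal places can drop up to a full unit in the last place, so the latitude may be off by as much as 1e-07°.
North–south distance: 1e-07° × 111100 m/° = 0.01111 m.
That is 0.01111 m = 1.111 cm.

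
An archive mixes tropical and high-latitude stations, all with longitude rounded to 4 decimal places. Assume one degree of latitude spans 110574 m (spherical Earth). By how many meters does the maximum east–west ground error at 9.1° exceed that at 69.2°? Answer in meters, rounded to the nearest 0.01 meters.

3.50 meters

Rounding to 4 decimal places leaves the longitude within ±5e-05° of the true value.
Error at 9.1° = 5e-05° × 110574 × cos 9.1° ≈ 5.5287 × 0.9874 = 5.4591 m.
At 69.2°: 5e-05° × 110574 × cos 69.2° = 5e-05 × 110574 × 0.3551 ≈ 1.9633 m.
So the lower-latitude error exceeds the higher by 5.4591 − 1.9633 = 3.4958 m.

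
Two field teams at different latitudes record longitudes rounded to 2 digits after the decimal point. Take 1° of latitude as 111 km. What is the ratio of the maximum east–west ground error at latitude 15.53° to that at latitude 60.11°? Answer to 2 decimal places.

1.93

Rounding to 2 decimal places leaves the longitude within ±0.005° of the true value.
At 15.53°: 0.005° × 111000 × cos 15.53° = 0.005 × 111000 × 0.9635 ≈ 534.74 m.
At 60.11°: 0.005° × 111000 × cos 60.11° = 0.005 × 111000 × 0.4983 ≈ 276.58 m.
The ratio reduces to cos 15.53° / cos 60.11° = 0.9635/0.4983 ≈ 1.9334.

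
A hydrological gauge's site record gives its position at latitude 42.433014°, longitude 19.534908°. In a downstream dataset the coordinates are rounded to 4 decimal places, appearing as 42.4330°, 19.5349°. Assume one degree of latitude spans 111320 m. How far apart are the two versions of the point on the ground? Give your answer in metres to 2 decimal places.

Δlat = 42.433014 − 42.4330 = +0.000014°; Δlon = 19.534908 − 19.5349 = +0.000008°.
North–south shift: 0.000014 × 111320 = 1.55848 m.
East–west at this latitude: 0.000008° × 111320 × cos 42.433° ≈ 0.000008 × 82161.6 = 0.657293 m.
Combined displacement = (1.55848² + 0.657293²)^½ ≈ 1.69142 m.

1.69 metres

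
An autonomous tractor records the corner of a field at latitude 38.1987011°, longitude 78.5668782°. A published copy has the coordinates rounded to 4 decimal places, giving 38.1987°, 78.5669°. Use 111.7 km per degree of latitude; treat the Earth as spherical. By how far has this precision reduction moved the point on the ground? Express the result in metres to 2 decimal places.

1.92 metres

The latitude changed by +0.0000011° and the longitude by -0.0000218°.
N–S: 0.0000011° × 111700 m/° = 0.12287 m.
E–W at 38.1987°: -0.0000218° × 111700 × cos 38.1987° = -0.0000218 × 111700 × 0.7859 ≈ -1.91364 m.
Hypotenuse of the two orthogonal shifts: √(0.12287² + 1.91364²) = 1.91758 m.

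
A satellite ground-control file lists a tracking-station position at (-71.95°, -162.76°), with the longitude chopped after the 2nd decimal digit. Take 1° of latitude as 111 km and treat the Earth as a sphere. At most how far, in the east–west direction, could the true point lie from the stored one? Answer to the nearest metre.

344 metres

Truncating at 2 decimal places can drop up to a full unit in the last place, so the longitude may be off by as much as 0.01°.
One degree of longitude at 71.95° is 111000 × cos 71.95° ≈ 111000 × 0.3098 = 34393 m.
So at most 0.01° × 34393 ≈ 343.93 m east–west.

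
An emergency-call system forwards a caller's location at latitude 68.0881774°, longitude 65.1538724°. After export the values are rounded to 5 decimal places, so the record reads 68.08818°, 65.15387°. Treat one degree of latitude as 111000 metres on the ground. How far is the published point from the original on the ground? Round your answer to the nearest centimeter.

The latitude changed by -0.0000026° and the longitude by +0.0000024°.
North–south shift: -0.0000026 × 111000 = -0.2886 m.
East–west at this latitude: 0.0000024° × 111000 × cos 68.0882° ≈ 0.0000024 × 41422.9 = 0.0994149 m.
Hypotenuse of the two orthogonal shifts: √(0.2886² + 0.0994149²) = 0.305243 m.
That is 0.305243 m = 30.524 cm.

31 centimeters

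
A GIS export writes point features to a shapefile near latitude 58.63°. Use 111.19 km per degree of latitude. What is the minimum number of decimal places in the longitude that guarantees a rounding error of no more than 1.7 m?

At 58.63° one degree of longitude covers 111190 × cos 58.63° ≈ 111190 × 0.5206 ≈ 57881.4 m.
Rounding to N decimal places gives at most 0.5 × 10⁻ᴺ degrees of error, i.e. 0.5 × 10⁻ᴺ × 57881.4 m.
Setting 28940.7 × 10⁻ᴺ ≤ 1.7 gives 10ᴺ ≥ 1.702e+04, i.e. N ≥ 4.23.
So 5 decimal places suffice (0.289 m); 4 would allow up to 2.89 m.

5 decimal places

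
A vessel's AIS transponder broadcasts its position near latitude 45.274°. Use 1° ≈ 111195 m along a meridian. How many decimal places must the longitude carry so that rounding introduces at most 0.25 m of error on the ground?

At 45.274° one degree of longitude covers 111195 × cos 45.274° ≈ 111195 × 0.7037 ≈ 78249.8 m.
With N decimal places the half-ulp bound is 0.5·10⁻ᴺ°, or 0.5·10⁻ᴺ × 78249.8 m on the ground.
Need 0.5 × 78249.8 × 10⁻ᴺ ≤ 0.25 → 10⁻ᴺ ≤ 6.390e-06, so N ≥ 5.19.
At 5 places the error can reach 0.391 m, but 6 places keeps it to 0.0391 m.

6 decimal places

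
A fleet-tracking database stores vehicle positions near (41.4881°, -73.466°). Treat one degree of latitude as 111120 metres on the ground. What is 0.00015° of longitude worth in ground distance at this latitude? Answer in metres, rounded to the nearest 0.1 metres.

0.00015° of longitude at 41.4881° is 0.00015 × 111120 × cos 41.4881° ≈ 0.00015 × 83239.3 = 12.4859 m.

12.5 metres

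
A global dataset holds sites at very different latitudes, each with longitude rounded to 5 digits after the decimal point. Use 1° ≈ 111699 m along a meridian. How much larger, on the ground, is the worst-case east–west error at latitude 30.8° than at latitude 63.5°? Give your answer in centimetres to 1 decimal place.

23.1 centimetres

Rounding to 5 decimal places leaves the longitude within ±5e-06° of the true value.
Error at 30.8° = 5e-06° × 111699 × cos 30.8° ≈ 0.5585 × 0.8590 = 0.47972 m.
At 63.5°: 5e-06° × 111699 × cos 63.5° = 5e-06 × 111699 × 0.4462 ≈ 0.2492 m.
Difference: 0.47972 − 0.2492 = 0.23053 m.
That is 0.230526 m = 23.053 cm.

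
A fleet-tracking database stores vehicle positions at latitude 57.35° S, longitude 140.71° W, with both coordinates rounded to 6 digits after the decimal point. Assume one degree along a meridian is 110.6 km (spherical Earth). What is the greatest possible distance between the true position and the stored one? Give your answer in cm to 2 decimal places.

Rounding to 6 decimal places leaves each coordinate within ±5e-07° of the true value.
Latitude error → 5e-07 × 110600 = 0.0553 m along the meridian.
Longitude error → 5e-07 × 110600 × cos 57.35° = 5e-07 × 110600 × 0.5395 ≈ 0.0298347 m.
Combining orthogonally: (0.0553² + 0.0298347²)^½ ≈ 0.0628347 m.
That is 0.0628347 m = 6.2835 cm.

6.28 cm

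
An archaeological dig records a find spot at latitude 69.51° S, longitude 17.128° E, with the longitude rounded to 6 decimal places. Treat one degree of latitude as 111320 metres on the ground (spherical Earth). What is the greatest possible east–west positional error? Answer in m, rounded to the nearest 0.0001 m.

0.0195 m

Rounding to 6 decimal places leaves the longitude within ±5e-07° of the true value.
One degree of longitude at 69.51° is 111320 × cos 69.51° ≈ 111320 × 0.3500 = 38966.9 m.
Maximum E–W displacement: 5e-07 × 38966.9 = 0.0194834 m.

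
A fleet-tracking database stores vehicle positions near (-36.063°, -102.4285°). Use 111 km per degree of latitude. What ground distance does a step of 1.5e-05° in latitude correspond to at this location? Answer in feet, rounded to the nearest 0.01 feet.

Along a meridian 1.5e-05° is 1.5e-05 × 111000 = 1.665 m.
Converting: 1.665 m × 3.2808 ft/m ≈ 5.4626 ft.

5.46 feet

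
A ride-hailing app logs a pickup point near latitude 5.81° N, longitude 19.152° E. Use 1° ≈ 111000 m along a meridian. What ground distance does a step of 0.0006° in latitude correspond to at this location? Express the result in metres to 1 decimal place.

66.6 metres

Along a meridian 0.0006° is 0.0006 × 111000 = 66.6 m.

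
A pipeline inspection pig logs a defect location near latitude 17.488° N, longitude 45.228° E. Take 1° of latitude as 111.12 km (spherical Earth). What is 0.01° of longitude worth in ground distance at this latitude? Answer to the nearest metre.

1060 metres

0.01° of longitude at 17.488° is 0.01 × 111120 × cos 17.488° ≈ 0.01 × 105984 = 1059.84 m.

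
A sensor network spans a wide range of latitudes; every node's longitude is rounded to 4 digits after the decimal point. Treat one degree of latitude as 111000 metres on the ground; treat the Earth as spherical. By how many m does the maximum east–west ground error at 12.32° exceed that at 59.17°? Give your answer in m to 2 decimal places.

Rounding to 4 decimal places leaves the longitude within ±5e-05° of the true value.
Error at 12.32° = 5e-05° × 111000 × cos 12.32° ≈ 5.55 × 0.9770 = 5.4222 m.
Error at 59.17° = 5e-05° × 111000 × cos 59.17° ≈ 5.55 × 0.5125 = 2.8443 m.
So the lower-latitude error exceeds the higher by 5.4222 − 2.8443 = 2.5779 m.

2.58 m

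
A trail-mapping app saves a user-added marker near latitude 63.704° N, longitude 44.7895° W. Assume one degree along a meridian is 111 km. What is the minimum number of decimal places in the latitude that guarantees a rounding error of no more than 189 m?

One degree of latitude covers 111000 m.
With N decimal places the half-ulp bound is 0.5·10⁻ᴺ°, or 0.5·10⁻ᴺ × 111000 m on the ground.
Need 0.5 × 111000 × 10⁻ᴺ ≤ 189 → 10⁻ᴺ ≤ 3.405e-03, so N ≥ 2.47.
N = 2 would give 555 m (too coarse); N = 3 gives 55.5 m ≤ 189 m.

3 decimal places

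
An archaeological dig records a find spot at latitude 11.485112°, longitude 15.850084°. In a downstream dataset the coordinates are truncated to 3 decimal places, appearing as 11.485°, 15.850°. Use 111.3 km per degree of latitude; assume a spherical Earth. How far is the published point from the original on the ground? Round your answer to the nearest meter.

Δlat = 11.485112 − 11.485 = +0.000112°; Δlon = 15.850084 − 15.850 = +0.000084°.
North–south shift: 0.000112 × 111300 = 12.4656 m.
E–W at 11.485°: 0.000084° × 111300 × cos 11.485° = 0.000084 × 111300 × 0.9800 ≈ 9.162 m.
Hypotenuse of the two orthogonal shifts: √(12.4656² + 9.162²) = 15.4704 m.

15 meters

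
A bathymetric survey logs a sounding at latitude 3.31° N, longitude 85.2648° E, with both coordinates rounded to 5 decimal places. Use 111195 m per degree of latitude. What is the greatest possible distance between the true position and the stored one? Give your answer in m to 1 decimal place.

Rounding to 5 decimal places leaves each coordinate within ±5e-06° of the true value.
North–south component: 5e-06° × 111195 = 0.555975 m.
East–west component at 3.31°: 5e-06° × 111195 × cos 3.31° ≈ 5e-06 × 111009 ≈ 0.555047 m.
Worst case both components are at the extreme and orthogonal: √(0.555975² + 0.555047²) ≈ 0.785612 m.

0.8 m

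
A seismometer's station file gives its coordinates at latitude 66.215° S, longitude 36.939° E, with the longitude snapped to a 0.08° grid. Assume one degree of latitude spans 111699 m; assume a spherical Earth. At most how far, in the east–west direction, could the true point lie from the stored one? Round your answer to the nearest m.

With a 0.08° grid the true value lies within half a step, ±0.08°/2 = ±0.04°, of the stored one.
Parallels shrink by cos φ, so at 66.215° a degree of longitude is 111699 × 0.4033 ≈ 45048.8 m.
Maximum E–W displacement: 0.04 × 45048.8 = 1801.95 m.

1802 m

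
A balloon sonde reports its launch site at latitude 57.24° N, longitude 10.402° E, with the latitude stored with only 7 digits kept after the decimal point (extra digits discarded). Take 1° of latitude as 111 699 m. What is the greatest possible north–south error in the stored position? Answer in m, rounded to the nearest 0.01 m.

0.01 m

Truncating at 7 decimal places can drop up to a full unit in the last place, so the latitude may be off by as much as 1e-07°.
Along the meridian that is 1e-07° × 111699 m/° = 0.0111699 m.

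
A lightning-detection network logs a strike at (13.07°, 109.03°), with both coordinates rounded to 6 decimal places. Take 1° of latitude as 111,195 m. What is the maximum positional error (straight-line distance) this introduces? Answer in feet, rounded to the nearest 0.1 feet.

0.3 feet

Rounding to 6 decimal places leaves each coordinate within ±5e-07° of the true value.
Latitude error → 5e-07 × 111195 = 0.0555975 m along the meridian.
Longitude error → 5e-07 × 111195 × cos 13.07° = 5e-07 × 111195 × 0.9741 ≈ 0.0541572 m.
Worst case both components are at the extreme and orthogonal: √(0.0555975² + 0.0541572²) ≈ 0.077615 m.
Converting: 0.077615 m × 3.2808 ft/m ≈ 0.25464 ft.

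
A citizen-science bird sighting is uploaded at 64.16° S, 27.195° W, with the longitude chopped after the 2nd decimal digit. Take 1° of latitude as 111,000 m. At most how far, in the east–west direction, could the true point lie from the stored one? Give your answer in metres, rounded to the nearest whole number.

Truncating at 2 decimal places can drop up to a full unit in the last place, so the longitude may be off by as much as 0.01°.
Parallels shrink by cos φ, so at 64.16° a degree of longitude is 111000 × 0.4359 ≈ 48380.4 m.
Maximum E–W displacement: 0.01 × 48380.4 = 483.804 m.

484 metres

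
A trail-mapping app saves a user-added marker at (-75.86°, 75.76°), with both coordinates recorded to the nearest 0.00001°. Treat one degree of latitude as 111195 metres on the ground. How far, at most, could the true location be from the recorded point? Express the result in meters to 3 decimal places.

0.572 meters

Rounding to 5 decimal places leaves each coordinate within ±5e-06° of the true value.
North–south component: 5e-06° × 111195 = 0.555975 m.
Longitude error → 5e-06 × 111195 × cos 75.86° = 5e-06 × 111195 × 0.2443 ≈ 0.13582 m.
Worst case both components are at the extreme and orthogonal: √(0.555975² + 0.13582²) ≈ 0.572325 m.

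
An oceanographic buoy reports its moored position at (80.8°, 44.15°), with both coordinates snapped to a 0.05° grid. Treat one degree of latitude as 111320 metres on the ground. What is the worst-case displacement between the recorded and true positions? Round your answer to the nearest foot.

9247 feet

With a 0.05° grid the true value lies within half a step, ±0.05°/2 = ±0.025°, of the stored one.
Latitude error → 0.025 × 111320 = 2783 m along the meridian.
E–W at 80.8°: 0.025° × 111320 × cos 80.8° = 0.025 × 111320 × 0.1599 ≈ 444.949 m.
Combining orthogonally: (2783² + 444.949²)^½ ≈ 2818.35 m.
Converting: 2818.35 m × 3.2808 ft/m ≈ 9246.5 ft.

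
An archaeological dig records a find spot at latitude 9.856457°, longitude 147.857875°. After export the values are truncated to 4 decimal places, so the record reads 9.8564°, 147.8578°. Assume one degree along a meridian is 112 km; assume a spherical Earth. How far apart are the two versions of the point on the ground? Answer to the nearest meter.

Δlat = 9.856457 − 9.8564 = +0.000057°; Δlon = 147.857875 − 147.8578 = +0.000075°.
North–south shift: 0.000057 × 112000 = 6.384 m.
E–W at 9.8564°: 0.000075° × 112000 × cos 9.8564° = 0.000075 × 112000 × 0.9852 ≈ 8.27601 m.
Combined displacement = (6.384² + 8.27601²)^½ ≈ 10.4522 m.

10 meters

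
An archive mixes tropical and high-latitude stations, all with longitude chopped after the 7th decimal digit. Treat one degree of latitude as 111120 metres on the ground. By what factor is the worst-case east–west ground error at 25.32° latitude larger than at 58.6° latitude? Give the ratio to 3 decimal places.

1.735

Truncating at 7 decimal places can drop up to a full unit in the last place, so the longitude may be off by as much as 1e-07°.
Error at 25.32° = 1e-07° × 111120 × cos 25.32° ≈ 0.011112 × 0.9039 = 0.010045 m.
At 58.6°: 1e-07° × 111120 × cos 58.6° = 1e-07 × 111120 × 0.5210 ≈ 0.0057895 m.
Ratio: 0.010045 / 0.0057895 = cos 25.32° / cos 58.6° ≈ 1.7350.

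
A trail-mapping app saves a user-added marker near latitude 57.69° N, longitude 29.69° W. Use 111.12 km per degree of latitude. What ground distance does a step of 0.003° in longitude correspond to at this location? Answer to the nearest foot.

585 feet

0.003° of longitude at 57.69° is 0.003 × 111120 × cos 57.69° ≈ 0.003 × 59393.6 = 178.181 m.
In feet: 178.181 m ÷ 0.3048 ≈ 584.58 ft.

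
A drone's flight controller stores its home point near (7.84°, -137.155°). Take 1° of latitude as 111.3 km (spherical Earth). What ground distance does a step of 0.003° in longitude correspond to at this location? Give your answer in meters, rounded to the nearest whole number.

331 meters

One degree of longitude here spans 111300 × cos 7.84° = 111300 × 0.9907 ≈ 110260 m; 0.003° of that is 330.779 m.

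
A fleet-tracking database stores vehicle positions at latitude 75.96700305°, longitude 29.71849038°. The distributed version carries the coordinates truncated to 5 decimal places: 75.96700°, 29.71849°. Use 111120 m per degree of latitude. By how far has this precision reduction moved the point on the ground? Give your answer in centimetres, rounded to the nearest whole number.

34 centimetres

The latitude changed by +0.00000305° and the longitude by +0.00000038°.
North–south shift: 0.00000305 × 111120 = 0.338916 m.
E–W at 75.967°: 0.00000038° × 111120 × cos 75.967° = 0.00000038 × 111120 × 0.2425 ≈ 0.0102389 m.
Distance: √(0.338916² + 0.0102389²) ≈ 0.339071 m.
That is 0.339071 m = 33.907 cm.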